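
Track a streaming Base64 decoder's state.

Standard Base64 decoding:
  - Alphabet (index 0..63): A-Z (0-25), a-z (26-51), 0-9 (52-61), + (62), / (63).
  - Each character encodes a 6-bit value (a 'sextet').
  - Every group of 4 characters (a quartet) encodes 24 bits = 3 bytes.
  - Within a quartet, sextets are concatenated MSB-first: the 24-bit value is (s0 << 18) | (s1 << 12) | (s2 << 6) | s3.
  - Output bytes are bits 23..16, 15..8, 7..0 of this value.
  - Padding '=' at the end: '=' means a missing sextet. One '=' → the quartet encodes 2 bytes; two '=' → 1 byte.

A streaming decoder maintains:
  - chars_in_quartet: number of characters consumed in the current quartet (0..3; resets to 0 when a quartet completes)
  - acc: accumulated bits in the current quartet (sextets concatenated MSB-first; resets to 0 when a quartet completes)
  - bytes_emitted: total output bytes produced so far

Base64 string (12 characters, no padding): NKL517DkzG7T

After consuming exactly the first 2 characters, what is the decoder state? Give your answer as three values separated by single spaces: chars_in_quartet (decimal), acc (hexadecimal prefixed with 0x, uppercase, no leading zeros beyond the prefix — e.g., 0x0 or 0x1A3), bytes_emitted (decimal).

Answer: 2 0x34A 0

Derivation:
After char 0 ('N'=13): chars_in_quartet=1 acc=0xD bytes_emitted=0
After char 1 ('K'=10): chars_in_quartet=2 acc=0x34A bytes_emitted=0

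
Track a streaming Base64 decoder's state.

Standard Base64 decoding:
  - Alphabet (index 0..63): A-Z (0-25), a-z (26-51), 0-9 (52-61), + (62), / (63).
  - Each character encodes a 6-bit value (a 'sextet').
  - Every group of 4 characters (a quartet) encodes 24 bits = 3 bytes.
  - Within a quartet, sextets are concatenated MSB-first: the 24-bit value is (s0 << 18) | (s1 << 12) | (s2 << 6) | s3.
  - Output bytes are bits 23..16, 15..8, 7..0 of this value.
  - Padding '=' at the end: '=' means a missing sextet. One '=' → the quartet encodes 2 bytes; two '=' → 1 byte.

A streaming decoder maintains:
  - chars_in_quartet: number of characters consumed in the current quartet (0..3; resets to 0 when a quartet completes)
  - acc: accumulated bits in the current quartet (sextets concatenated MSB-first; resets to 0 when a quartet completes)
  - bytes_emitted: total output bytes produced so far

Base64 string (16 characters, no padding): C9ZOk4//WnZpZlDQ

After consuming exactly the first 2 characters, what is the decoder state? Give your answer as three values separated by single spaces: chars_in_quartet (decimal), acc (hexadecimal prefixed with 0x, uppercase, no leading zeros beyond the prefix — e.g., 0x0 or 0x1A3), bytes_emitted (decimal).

After char 0 ('C'=2): chars_in_quartet=1 acc=0x2 bytes_emitted=0
After char 1 ('9'=61): chars_in_quartet=2 acc=0xBD bytes_emitted=0

Answer: 2 0xBD 0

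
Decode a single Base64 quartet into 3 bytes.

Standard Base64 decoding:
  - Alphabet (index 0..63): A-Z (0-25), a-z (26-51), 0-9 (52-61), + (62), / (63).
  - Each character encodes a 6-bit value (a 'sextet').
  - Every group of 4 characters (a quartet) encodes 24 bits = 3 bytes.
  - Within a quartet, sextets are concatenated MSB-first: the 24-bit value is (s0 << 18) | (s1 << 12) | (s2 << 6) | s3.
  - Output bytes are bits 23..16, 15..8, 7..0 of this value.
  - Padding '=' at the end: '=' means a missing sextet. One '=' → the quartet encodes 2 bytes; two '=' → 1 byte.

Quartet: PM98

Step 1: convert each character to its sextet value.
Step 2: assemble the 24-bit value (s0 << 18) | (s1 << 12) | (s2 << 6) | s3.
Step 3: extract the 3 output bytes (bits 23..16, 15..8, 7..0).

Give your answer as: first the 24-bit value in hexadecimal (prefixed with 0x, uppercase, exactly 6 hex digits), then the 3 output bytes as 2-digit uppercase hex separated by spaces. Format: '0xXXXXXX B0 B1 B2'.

Sextets: P=15, M=12, 9=61, 8=60
24-bit: (15<<18) | (12<<12) | (61<<6) | 60
      = 0x3C0000 | 0x00C000 | 0x000F40 | 0x00003C
      = 0x3CCF7C
Bytes: (v>>16)&0xFF=3C, (v>>8)&0xFF=CF, v&0xFF=7C

Answer: 0x3CCF7C 3C CF 7C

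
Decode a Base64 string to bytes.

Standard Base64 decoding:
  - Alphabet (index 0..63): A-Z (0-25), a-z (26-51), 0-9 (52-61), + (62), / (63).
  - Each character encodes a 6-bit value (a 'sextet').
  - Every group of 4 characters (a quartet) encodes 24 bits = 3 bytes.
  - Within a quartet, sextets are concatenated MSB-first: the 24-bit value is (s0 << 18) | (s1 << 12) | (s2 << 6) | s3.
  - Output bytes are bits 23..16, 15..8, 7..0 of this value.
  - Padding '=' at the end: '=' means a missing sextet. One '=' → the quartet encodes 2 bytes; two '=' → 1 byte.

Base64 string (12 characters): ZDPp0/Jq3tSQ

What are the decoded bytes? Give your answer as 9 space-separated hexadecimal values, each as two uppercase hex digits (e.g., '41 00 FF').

After char 0 ('Z'=25): chars_in_quartet=1 acc=0x19 bytes_emitted=0
After char 1 ('D'=3): chars_in_quartet=2 acc=0x643 bytes_emitted=0
After char 2 ('P'=15): chars_in_quartet=3 acc=0x190CF bytes_emitted=0
After char 3 ('p'=41): chars_in_quartet=4 acc=0x6433E9 -> emit 64 33 E9, reset; bytes_emitted=3
After char 4 ('0'=52): chars_in_quartet=1 acc=0x34 bytes_emitted=3
After char 5 ('/'=63): chars_in_quartet=2 acc=0xD3F bytes_emitted=3
After char 6 ('J'=9): chars_in_quartet=3 acc=0x34FC9 bytes_emitted=3
After char 7 ('q'=42): chars_in_quartet=4 acc=0xD3F26A -> emit D3 F2 6A, reset; bytes_emitted=6
After char 8 ('3'=55): chars_in_quartet=1 acc=0x37 bytes_emitted=6
After char 9 ('t'=45): chars_in_quartet=2 acc=0xDED bytes_emitted=6
After char 10 ('S'=18): chars_in_quartet=3 acc=0x37B52 bytes_emitted=6
After char 11 ('Q'=16): chars_in_quartet=4 acc=0xDED490 -> emit DE D4 90, reset; bytes_emitted=9

Answer: 64 33 E9 D3 F2 6A DE D4 90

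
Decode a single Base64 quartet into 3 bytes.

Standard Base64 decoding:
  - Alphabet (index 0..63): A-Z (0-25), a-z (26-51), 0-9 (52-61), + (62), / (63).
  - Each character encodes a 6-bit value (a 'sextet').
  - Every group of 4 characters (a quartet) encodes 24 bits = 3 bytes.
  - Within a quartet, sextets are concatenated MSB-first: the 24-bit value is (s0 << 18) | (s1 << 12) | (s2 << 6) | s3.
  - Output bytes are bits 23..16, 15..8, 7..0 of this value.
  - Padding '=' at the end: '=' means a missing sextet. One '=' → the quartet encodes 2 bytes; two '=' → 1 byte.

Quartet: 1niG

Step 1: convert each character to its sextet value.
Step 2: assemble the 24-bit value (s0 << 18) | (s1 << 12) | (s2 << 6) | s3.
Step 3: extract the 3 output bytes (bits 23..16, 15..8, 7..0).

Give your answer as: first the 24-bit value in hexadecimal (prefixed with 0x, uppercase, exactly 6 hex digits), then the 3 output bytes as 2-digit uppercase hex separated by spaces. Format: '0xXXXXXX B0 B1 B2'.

Sextets: 1=53, n=39, i=34, G=6
24-bit: (53<<18) | (39<<12) | (34<<6) | 6
      = 0xD40000 | 0x027000 | 0x000880 | 0x000006
      = 0xD67886
Bytes: (v>>16)&0xFF=D6, (v>>8)&0xFF=78, v&0xFF=86

Answer: 0xD67886 D6 78 86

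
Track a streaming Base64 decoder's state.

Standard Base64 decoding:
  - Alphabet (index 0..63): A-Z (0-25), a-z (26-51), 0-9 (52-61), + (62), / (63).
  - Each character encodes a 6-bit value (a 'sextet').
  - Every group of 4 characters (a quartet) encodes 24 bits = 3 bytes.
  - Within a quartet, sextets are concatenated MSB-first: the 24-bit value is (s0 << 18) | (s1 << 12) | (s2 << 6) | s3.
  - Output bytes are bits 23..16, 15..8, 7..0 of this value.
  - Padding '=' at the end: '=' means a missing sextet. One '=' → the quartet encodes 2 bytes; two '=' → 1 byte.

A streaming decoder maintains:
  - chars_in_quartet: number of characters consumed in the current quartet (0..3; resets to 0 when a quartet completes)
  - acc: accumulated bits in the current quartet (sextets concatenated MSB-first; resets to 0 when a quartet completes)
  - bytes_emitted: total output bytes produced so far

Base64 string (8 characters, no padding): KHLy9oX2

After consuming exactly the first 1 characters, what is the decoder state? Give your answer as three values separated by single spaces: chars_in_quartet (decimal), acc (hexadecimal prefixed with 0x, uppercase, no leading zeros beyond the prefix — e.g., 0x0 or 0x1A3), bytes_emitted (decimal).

After char 0 ('K'=10): chars_in_quartet=1 acc=0xA bytes_emitted=0

Answer: 1 0xA 0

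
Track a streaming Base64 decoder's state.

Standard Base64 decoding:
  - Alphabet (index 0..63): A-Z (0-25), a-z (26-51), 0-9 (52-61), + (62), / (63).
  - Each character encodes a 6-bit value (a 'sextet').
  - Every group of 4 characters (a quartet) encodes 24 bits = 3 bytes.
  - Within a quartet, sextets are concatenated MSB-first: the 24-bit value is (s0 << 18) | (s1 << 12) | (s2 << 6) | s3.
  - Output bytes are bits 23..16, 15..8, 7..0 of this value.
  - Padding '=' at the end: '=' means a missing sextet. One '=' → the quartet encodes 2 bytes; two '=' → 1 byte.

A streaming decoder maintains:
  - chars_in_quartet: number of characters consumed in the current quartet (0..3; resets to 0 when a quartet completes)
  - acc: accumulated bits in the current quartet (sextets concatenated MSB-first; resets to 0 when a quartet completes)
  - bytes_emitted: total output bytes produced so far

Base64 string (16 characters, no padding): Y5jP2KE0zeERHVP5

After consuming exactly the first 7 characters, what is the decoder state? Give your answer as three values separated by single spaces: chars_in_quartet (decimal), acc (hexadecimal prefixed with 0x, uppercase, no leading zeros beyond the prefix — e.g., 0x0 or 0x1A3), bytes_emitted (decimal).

Answer: 3 0x36284 3

Derivation:
After char 0 ('Y'=24): chars_in_quartet=1 acc=0x18 bytes_emitted=0
After char 1 ('5'=57): chars_in_quartet=2 acc=0x639 bytes_emitted=0
After char 2 ('j'=35): chars_in_quartet=3 acc=0x18E63 bytes_emitted=0
After char 3 ('P'=15): chars_in_quartet=4 acc=0x6398CF -> emit 63 98 CF, reset; bytes_emitted=3
After char 4 ('2'=54): chars_in_quartet=1 acc=0x36 bytes_emitted=3
After char 5 ('K'=10): chars_in_quartet=2 acc=0xD8A bytes_emitted=3
After char 6 ('E'=4): chars_in_quartet=3 acc=0x36284 bytes_emitted=3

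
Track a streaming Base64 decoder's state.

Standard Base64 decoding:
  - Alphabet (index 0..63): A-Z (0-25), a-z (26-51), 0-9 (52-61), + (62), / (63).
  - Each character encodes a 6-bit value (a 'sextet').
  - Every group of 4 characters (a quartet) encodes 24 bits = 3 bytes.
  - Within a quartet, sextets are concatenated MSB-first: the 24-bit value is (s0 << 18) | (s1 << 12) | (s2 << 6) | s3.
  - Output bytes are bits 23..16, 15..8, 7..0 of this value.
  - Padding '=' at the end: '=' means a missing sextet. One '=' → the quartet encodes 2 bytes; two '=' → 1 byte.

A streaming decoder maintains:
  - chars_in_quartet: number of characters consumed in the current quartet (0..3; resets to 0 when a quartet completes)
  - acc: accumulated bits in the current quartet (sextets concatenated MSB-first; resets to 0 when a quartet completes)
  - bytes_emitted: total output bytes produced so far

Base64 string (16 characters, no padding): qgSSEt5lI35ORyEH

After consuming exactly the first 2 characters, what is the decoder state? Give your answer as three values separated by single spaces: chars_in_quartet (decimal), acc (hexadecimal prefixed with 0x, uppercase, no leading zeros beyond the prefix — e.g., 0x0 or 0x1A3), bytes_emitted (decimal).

Answer: 2 0xAA0 0

Derivation:
After char 0 ('q'=42): chars_in_quartet=1 acc=0x2A bytes_emitted=0
After char 1 ('g'=32): chars_in_quartet=2 acc=0xAA0 bytes_emitted=0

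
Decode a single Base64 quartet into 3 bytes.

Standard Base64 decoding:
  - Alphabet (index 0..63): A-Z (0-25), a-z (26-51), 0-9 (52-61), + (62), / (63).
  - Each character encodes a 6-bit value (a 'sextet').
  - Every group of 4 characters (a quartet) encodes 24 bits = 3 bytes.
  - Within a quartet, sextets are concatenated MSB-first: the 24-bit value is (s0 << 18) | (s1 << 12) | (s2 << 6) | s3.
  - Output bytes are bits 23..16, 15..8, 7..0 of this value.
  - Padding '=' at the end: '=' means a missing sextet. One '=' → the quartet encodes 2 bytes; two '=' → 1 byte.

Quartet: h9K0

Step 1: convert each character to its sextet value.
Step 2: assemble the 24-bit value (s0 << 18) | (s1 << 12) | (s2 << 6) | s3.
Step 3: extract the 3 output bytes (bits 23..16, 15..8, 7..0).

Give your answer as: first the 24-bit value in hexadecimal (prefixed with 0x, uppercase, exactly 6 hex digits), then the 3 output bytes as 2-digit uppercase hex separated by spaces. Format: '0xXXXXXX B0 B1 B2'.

Sextets: h=33, 9=61, K=10, 0=52
24-bit: (33<<18) | (61<<12) | (10<<6) | 52
      = 0x840000 | 0x03D000 | 0x000280 | 0x000034
      = 0x87D2B4
Bytes: (v>>16)&0xFF=87, (v>>8)&0xFF=D2, v&0xFF=B4

Answer: 0x87D2B4 87 D2 B4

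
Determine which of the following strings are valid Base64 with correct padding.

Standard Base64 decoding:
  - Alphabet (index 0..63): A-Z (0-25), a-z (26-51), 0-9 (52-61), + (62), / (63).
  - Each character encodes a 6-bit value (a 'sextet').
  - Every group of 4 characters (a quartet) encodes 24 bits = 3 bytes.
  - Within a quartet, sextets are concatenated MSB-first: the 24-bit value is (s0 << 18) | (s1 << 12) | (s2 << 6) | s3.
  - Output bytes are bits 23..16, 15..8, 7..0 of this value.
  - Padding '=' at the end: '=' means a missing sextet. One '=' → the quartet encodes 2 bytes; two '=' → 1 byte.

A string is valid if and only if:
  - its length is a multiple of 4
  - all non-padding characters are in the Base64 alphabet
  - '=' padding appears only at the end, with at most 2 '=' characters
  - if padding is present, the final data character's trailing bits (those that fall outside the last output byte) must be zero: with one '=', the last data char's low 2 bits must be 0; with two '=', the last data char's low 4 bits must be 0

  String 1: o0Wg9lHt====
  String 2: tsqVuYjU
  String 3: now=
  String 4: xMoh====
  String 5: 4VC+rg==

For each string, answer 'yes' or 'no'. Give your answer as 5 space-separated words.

String 1: 'o0Wg9lHt====' → invalid (4 pad chars (max 2))
String 2: 'tsqVuYjU' → valid
String 3: 'now=' → valid
String 4: 'xMoh====' → invalid (4 pad chars (max 2))
String 5: '4VC+rg==' → valid

Answer: no yes yes no yes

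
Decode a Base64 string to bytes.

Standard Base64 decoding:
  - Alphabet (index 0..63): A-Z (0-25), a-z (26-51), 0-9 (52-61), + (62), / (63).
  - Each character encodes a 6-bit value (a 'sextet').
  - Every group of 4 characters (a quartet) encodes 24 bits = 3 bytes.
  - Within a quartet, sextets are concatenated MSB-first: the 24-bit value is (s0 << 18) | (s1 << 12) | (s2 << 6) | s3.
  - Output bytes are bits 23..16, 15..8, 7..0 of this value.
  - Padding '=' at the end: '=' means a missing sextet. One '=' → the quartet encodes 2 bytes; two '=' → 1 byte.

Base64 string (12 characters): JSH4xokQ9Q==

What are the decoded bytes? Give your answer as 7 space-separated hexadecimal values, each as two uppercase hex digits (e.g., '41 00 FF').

After char 0 ('J'=9): chars_in_quartet=1 acc=0x9 bytes_emitted=0
After char 1 ('S'=18): chars_in_quartet=2 acc=0x252 bytes_emitted=0
After char 2 ('H'=7): chars_in_quartet=3 acc=0x9487 bytes_emitted=0
After char 3 ('4'=56): chars_in_quartet=4 acc=0x2521F8 -> emit 25 21 F8, reset; bytes_emitted=3
After char 4 ('x'=49): chars_in_quartet=1 acc=0x31 bytes_emitted=3
After char 5 ('o'=40): chars_in_quartet=2 acc=0xC68 bytes_emitted=3
After char 6 ('k'=36): chars_in_quartet=3 acc=0x31A24 bytes_emitted=3
After char 7 ('Q'=16): chars_in_quartet=4 acc=0xC68910 -> emit C6 89 10, reset; bytes_emitted=6
After char 8 ('9'=61): chars_in_quartet=1 acc=0x3D bytes_emitted=6
After char 9 ('Q'=16): chars_in_quartet=2 acc=0xF50 bytes_emitted=6
Padding '==': partial quartet acc=0xF50 -> emit F5; bytes_emitted=7

Answer: 25 21 F8 C6 89 10 F5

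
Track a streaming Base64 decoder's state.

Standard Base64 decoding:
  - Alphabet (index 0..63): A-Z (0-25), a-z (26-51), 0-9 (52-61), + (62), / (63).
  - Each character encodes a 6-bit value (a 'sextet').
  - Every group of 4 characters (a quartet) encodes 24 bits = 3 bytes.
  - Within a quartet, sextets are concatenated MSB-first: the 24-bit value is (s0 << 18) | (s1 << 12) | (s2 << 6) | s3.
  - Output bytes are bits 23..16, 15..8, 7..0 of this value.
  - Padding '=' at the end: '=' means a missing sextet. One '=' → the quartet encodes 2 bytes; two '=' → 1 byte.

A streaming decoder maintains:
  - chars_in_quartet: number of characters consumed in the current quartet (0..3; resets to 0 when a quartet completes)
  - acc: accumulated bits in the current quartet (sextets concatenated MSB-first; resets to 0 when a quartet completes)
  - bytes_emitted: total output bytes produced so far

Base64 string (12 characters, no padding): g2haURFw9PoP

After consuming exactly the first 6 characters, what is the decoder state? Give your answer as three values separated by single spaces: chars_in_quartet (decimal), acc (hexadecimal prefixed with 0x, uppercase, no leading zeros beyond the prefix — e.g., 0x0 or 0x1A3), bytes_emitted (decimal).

Answer: 2 0x511 3

Derivation:
After char 0 ('g'=32): chars_in_quartet=1 acc=0x20 bytes_emitted=0
After char 1 ('2'=54): chars_in_quartet=2 acc=0x836 bytes_emitted=0
After char 2 ('h'=33): chars_in_quartet=3 acc=0x20DA1 bytes_emitted=0
After char 3 ('a'=26): chars_in_quartet=4 acc=0x83685A -> emit 83 68 5A, reset; bytes_emitted=3
After char 4 ('U'=20): chars_in_quartet=1 acc=0x14 bytes_emitted=3
After char 5 ('R'=17): chars_in_quartet=2 acc=0x511 bytes_emitted=3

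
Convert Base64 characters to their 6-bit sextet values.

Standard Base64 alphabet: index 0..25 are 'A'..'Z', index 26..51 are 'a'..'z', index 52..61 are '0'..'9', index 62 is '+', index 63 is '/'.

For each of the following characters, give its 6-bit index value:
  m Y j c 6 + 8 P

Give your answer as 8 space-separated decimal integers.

Answer: 38 24 35 28 58 62 60 15

Derivation:
'm': a..z range, 26 + ord('m') − ord('a') = 38
'Y': A..Z range, ord('Y') − ord('A') = 24
'j': a..z range, 26 + ord('j') − ord('a') = 35
'c': a..z range, 26 + ord('c') − ord('a') = 28
'6': 0..9 range, 52 + ord('6') − ord('0') = 58
'+': index 62
'8': 0..9 range, 52 + ord('8') − ord('0') = 60
'P': A..Z range, ord('P') − ord('A') = 15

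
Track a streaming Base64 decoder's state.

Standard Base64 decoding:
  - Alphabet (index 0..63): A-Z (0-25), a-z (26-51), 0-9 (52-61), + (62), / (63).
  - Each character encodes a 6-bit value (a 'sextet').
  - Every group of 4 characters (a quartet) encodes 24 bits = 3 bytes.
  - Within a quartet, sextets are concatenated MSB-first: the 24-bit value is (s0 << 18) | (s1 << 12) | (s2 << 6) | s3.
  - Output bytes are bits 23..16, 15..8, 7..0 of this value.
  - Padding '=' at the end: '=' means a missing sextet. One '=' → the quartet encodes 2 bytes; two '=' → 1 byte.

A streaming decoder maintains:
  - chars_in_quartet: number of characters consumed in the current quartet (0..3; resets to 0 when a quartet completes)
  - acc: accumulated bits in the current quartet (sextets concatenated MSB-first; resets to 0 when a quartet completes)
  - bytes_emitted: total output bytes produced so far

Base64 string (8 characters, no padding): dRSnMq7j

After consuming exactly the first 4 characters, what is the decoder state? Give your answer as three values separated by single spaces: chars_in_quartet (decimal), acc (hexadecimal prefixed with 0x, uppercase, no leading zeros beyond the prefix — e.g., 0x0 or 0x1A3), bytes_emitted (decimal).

Answer: 0 0x0 3

Derivation:
After char 0 ('d'=29): chars_in_quartet=1 acc=0x1D bytes_emitted=0
After char 1 ('R'=17): chars_in_quartet=2 acc=0x751 bytes_emitted=0
After char 2 ('S'=18): chars_in_quartet=3 acc=0x1D452 bytes_emitted=0
After char 3 ('n'=39): chars_in_quartet=4 acc=0x7514A7 -> emit 75 14 A7, reset; bytes_emitted=3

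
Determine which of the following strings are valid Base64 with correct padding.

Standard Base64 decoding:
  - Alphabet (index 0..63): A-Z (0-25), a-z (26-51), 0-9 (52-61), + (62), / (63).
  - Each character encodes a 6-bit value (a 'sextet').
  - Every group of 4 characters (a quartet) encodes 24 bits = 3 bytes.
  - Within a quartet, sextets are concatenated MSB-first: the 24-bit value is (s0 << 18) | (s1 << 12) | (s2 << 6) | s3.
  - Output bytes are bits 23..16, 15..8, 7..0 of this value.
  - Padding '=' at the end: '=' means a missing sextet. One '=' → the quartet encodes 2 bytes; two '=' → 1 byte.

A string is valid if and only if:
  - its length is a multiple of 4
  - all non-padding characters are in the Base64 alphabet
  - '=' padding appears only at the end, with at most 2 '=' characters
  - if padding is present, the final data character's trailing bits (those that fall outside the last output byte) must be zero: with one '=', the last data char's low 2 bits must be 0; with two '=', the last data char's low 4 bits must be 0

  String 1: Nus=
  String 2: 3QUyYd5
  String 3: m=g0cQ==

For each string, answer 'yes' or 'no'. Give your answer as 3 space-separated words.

Answer: yes no no

Derivation:
String 1: 'Nus=' → valid
String 2: '3QUyYd5' → invalid (len=7 not mult of 4)
String 3: 'm=g0cQ==' → invalid (bad char(s): ['=']; '=' in middle)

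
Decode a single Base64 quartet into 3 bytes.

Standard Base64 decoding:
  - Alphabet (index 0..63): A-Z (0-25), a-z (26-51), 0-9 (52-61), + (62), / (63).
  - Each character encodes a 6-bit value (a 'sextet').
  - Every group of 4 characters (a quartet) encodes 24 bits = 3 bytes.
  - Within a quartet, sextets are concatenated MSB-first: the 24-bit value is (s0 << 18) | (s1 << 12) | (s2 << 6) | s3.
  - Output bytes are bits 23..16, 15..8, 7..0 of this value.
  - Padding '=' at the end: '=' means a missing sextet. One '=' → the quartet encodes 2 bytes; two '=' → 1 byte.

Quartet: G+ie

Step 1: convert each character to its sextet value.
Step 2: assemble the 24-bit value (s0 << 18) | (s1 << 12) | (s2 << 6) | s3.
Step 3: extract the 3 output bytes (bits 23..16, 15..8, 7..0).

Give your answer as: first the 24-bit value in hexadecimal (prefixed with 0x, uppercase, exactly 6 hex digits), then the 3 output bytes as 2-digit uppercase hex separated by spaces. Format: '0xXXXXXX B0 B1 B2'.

Sextets: G=6, +=62, i=34, e=30
24-bit: (6<<18) | (62<<12) | (34<<6) | 30
      = 0x180000 | 0x03E000 | 0x000880 | 0x00001E
      = 0x1BE89E
Bytes: (v>>16)&0xFF=1B, (v>>8)&0xFF=E8, v&0xFF=9E

Answer: 0x1BE89E 1B E8 9E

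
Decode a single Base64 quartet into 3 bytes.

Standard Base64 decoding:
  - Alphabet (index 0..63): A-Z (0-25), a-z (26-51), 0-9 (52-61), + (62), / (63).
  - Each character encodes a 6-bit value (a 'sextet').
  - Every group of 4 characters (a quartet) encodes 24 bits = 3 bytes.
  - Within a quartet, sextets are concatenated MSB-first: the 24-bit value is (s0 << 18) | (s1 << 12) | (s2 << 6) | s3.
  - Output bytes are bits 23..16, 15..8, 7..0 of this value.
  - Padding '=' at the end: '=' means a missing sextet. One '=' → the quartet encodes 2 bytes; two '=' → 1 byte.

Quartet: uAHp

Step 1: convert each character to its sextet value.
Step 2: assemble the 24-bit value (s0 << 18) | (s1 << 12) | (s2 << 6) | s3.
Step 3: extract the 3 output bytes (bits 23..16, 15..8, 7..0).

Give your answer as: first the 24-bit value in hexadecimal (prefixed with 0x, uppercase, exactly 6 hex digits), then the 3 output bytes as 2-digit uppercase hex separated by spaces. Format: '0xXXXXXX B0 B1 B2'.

Sextets: u=46, A=0, H=7, p=41
24-bit: (46<<18) | (0<<12) | (7<<6) | 41
      = 0xB80000 | 0x000000 | 0x0001C0 | 0x000029
      = 0xB801E9
Bytes: (v>>16)&0xFF=B8, (v>>8)&0xFF=01, v&0xFF=E9

Answer: 0xB801E9 B8 01 E9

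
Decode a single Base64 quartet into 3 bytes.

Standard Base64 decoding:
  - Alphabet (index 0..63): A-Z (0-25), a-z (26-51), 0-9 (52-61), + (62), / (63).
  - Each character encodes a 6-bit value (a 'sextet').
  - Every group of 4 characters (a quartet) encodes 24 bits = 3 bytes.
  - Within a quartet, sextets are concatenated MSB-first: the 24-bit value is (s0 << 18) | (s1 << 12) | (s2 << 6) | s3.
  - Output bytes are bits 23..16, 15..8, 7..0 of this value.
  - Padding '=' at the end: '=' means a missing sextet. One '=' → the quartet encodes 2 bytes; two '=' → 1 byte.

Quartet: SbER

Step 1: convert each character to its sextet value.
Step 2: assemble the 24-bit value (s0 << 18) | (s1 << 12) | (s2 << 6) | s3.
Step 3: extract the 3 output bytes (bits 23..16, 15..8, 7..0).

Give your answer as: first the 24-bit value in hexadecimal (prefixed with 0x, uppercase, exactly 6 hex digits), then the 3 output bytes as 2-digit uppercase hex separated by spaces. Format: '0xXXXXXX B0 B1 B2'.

Sextets: S=18, b=27, E=4, R=17
24-bit: (18<<18) | (27<<12) | (4<<6) | 17
      = 0x480000 | 0x01B000 | 0x000100 | 0x000011
      = 0x49B111
Bytes: (v>>16)&0xFF=49, (v>>8)&0xFF=B1, v&0xFF=11

Answer: 0x49B111 49 B1 11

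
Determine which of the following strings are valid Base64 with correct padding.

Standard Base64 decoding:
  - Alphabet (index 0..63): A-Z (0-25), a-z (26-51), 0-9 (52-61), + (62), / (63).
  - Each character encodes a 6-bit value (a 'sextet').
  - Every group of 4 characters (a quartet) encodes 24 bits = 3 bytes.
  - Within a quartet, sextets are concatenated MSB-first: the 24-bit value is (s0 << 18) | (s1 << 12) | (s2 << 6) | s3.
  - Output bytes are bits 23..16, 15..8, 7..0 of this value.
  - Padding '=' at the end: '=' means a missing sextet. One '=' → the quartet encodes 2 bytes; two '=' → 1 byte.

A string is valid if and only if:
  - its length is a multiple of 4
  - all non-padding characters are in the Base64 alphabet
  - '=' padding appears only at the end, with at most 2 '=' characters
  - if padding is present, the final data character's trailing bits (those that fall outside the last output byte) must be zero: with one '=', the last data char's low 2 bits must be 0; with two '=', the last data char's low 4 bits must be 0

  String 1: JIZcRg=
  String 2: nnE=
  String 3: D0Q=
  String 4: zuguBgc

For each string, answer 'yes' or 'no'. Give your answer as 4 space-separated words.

String 1: 'JIZcRg=' → invalid (len=7 not mult of 4)
String 2: 'nnE=' → valid
String 3: 'D0Q=' → valid
String 4: 'zuguBgc' → invalid (len=7 not mult of 4)

Answer: no yes yes no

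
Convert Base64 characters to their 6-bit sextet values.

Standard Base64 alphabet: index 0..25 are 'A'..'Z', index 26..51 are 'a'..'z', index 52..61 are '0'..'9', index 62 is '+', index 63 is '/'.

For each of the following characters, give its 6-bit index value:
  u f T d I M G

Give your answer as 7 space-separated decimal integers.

Answer: 46 31 19 29 8 12 6

Derivation:
'u': a..z range, 26 + ord('u') − ord('a') = 46
'f': a..z range, 26 + ord('f') − ord('a') = 31
'T': A..Z range, ord('T') − ord('A') = 19
'd': a..z range, 26 + ord('d') − ord('a') = 29
'I': A..Z range, ord('I') − ord('A') = 8
'M': A..Z range, ord('M') − ord('A') = 12
'G': A..Z range, ord('G') − ord('A') = 6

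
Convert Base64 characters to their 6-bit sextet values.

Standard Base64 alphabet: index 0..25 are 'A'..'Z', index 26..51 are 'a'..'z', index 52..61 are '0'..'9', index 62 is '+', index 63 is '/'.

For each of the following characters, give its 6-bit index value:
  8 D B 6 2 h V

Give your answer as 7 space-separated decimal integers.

Answer: 60 3 1 58 54 33 21

Derivation:
'8': 0..9 range, 52 + ord('8') − ord('0') = 60
'D': A..Z range, ord('D') − ord('A') = 3
'B': A..Z range, ord('B') − ord('A') = 1
'6': 0..9 range, 52 + ord('6') − ord('0') = 58
'2': 0..9 range, 52 + ord('2') − ord('0') = 54
'h': a..z range, 26 + ord('h') − ord('a') = 33
'V': A..Z range, ord('V') − ord('A') = 21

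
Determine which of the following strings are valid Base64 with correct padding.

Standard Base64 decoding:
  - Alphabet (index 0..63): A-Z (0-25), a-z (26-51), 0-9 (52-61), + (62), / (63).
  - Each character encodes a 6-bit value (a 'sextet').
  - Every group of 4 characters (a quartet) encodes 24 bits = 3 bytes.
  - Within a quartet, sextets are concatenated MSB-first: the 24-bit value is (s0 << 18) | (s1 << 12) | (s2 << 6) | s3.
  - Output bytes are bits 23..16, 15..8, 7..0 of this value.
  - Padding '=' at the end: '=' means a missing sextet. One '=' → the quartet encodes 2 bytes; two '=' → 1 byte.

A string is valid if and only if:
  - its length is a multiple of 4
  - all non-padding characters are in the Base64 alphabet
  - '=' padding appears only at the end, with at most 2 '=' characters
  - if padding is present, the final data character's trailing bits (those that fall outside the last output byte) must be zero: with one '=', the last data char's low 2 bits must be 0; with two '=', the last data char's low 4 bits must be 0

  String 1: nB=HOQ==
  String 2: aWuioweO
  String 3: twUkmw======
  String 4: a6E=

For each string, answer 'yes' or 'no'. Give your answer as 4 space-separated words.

String 1: 'nB=HOQ==' → invalid (bad char(s): ['=']; '=' in middle)
String 2: 'aWuioweO' → valid
String 3: 'twUkmw======' → invalid (6 pad chars (max 2))
String 4: 'a6E=' → valid

Answer: no yes no yes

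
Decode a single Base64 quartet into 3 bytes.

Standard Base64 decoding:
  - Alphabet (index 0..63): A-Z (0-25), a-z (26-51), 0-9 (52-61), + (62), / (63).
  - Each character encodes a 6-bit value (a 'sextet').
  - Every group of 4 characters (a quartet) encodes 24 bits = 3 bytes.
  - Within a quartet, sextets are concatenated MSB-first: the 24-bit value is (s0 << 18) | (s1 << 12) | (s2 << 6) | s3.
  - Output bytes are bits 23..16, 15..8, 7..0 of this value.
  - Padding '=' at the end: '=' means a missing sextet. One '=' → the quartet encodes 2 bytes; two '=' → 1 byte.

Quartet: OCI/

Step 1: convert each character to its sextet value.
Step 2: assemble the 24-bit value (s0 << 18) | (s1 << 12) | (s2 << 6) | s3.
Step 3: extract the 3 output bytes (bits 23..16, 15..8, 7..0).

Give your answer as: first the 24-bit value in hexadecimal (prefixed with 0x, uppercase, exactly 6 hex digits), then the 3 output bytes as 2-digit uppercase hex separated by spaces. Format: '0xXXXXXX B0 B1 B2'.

Answer: 0x38223F 38 22 3F

Derivation:
Sextets: O=14, C=2, I=8, /=63
24-bit: (14<<18) | (2<<12) | (8<<6) | 63
      = 0x380000 | 0x002000 | 0x000200 | 0x00003F
      = 0x38223F
Bytes: (v>>16)&0xFF=38, (v>>8)&0xFF=22, v&0xFF=3F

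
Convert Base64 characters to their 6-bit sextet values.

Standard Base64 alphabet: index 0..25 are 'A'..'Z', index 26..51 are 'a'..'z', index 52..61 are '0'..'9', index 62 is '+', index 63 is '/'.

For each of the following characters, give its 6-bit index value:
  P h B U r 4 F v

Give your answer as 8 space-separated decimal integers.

'P': A..Z range, ord('P') − ord('A') = 15
'h': a..z range, 26 + ord('h') − ord('a') = 33
'B': A..Z range, ord('B') − ord('A') = 1
'U': A..Z range, ord('U') − ord('A') = 20
'r': a..z range, 26 + ord('r') − ord('a') = 43
'4': 0..9 range, 52 + ord('4') − ord('0') = 56
'F': A..Z range, ord('F') − ord('A') = 5
'v': a..z range, 26 + ord('v') − ord('a') = 47

Answer: 15 33 1 20 43 56 5 47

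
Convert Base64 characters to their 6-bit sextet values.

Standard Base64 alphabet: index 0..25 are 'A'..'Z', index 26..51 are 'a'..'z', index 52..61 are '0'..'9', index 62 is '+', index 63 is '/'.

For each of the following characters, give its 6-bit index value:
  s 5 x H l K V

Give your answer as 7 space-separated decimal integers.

's': a..z range, 26 + ord('s') − ord('a') = 44
'5': 0..9 range, 52 + ord('5') − ord('0') = 57
'x': a..z range, 26 + ord('x') − ord('a') = 49
'H': A..Z range, ord('H') − ord('A') = 7
'l': a..z range, 26 + ord('l') − ord('a') = 37
'K': A..Z range, ord('K') − ord('A') = 10
'V': A..Z range, ord('V') − ord('A') = 21

Answer: 44 57 49 7 37 10 21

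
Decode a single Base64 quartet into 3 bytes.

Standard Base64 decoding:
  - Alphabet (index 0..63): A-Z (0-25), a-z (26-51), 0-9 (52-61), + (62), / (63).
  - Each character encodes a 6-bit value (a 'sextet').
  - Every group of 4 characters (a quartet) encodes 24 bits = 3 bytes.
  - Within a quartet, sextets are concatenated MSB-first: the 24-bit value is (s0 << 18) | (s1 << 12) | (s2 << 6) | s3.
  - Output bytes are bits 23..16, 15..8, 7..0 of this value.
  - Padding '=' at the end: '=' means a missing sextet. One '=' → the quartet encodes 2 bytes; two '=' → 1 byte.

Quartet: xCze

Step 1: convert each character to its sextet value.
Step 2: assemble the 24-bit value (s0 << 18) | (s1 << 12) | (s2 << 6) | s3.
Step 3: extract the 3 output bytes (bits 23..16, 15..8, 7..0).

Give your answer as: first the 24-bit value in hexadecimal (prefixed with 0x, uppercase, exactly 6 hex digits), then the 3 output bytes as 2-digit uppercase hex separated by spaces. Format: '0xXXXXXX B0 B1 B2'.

Sextets: x=49, C=2, z=51, e=30
24-bit: (49<<18) | (2<<12) | (51<<6) | 30
      = 0xC40000 | 0x002000 | 0x000CC0 | 0x00001E
      = 0xC42CDE
Bytes: (v>>16)&0xFF=C4, (v>>8)&0xFF=2C, v&0xFF=DE

Answer: 0xC42CDE C4 2C DE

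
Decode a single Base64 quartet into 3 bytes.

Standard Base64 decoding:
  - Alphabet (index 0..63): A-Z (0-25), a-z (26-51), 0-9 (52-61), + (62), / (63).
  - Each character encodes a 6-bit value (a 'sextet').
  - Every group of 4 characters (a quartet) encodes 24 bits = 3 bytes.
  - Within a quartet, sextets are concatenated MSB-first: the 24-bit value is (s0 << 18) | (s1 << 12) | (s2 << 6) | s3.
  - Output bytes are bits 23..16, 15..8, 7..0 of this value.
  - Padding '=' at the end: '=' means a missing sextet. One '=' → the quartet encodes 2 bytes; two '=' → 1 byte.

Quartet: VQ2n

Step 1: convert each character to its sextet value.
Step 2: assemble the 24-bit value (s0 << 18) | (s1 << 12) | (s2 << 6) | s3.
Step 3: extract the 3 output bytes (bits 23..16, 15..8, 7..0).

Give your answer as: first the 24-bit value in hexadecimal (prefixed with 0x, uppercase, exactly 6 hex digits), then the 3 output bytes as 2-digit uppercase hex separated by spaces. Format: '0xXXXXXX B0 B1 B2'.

Answer: 0x550DA7 55 0D A7

Derivation:
Sextets: V=21, Q=16, 2=54, n=39
24-bit: (21<<18) | (16<<12) | (54<<6) | 39
      = 0x540000 | 0x010000 | 0x000D80 | 0x000027
      = 0x550DA7
Bytes: (v>>16)&0xFF=55, (v>>8)&0xFF=0D, v&0xFF=A7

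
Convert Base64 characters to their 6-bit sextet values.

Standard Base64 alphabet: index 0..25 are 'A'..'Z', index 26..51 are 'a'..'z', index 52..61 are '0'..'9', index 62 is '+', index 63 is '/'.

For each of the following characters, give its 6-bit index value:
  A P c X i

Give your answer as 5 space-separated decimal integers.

Answer: 0 15 28 23 34

Derivation:
'A': A..Z range, ord('A') − ord('A') = 0
'P': A..Z range, ord('P') − ord('A') = 15
'c': a..z range, 26 + ord('c') − ord('a') = 28
'X': A..Z range, ord('X') − ord('A') = 23
'i': a..z range, 26 + ord('i') − ord('a') = 34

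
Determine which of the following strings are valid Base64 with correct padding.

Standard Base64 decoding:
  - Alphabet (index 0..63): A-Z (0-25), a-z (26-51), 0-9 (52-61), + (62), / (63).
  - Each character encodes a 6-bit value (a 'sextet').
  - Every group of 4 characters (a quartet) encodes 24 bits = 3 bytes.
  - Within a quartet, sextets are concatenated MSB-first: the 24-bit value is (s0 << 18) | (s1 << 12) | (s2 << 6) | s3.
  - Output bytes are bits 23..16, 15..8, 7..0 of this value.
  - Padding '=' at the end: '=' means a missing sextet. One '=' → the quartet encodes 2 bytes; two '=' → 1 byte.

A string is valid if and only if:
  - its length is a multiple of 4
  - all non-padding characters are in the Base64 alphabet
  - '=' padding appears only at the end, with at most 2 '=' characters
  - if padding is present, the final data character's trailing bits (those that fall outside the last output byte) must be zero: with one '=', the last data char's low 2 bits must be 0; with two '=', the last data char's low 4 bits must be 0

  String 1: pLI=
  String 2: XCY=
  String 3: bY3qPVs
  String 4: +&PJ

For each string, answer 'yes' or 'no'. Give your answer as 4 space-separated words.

Answer: yes yes no no

Derivation:
String 1: 'pLI=' → valid
String 2: 'XCY=' → valid
String 3: 'bY3qPVs' → invalid (len=7 not mult of 4)
String 4: '+&PJ' → invalid (bad char(s): ['&'])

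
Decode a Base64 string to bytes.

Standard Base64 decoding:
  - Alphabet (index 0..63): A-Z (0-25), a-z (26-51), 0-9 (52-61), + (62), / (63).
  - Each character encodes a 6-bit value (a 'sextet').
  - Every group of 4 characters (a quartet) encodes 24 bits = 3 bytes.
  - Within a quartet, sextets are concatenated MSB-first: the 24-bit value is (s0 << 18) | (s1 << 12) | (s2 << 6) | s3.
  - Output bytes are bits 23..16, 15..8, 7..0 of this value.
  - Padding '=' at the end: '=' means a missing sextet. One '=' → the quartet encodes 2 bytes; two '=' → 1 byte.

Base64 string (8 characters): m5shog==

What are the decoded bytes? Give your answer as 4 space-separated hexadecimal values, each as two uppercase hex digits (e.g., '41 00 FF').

Answer: 9B 9B 21 A2

Derivation:
After char 0 ('m'=38): chars_in_quartet=1 acc=0x26 bytes_emitted=0
After char 1 ('5'=57): chars_in_quartet=2 acc=0x9B9 bytes_emitted=0
After char 2 ('s'=44): chars_in_quartet=3 acc=0x26E6C bytes_emitted=0
After char 3 ('h'=33): chars_in_quartet=4 acc=0x9B9B21 -> emit 9B 9B 21, reset; bytes_emitted=3
After char 4 ('o'=40): chars_in_quartet=1 acc=0x28 bytes_emitted=3
After char 5 ('g'=32): chars_in_quartet=2 acc=0xA20 bytes_emitted=3
Padding '==': partial quartet acc=0xA20 -> emit A2; bytes_emitted=4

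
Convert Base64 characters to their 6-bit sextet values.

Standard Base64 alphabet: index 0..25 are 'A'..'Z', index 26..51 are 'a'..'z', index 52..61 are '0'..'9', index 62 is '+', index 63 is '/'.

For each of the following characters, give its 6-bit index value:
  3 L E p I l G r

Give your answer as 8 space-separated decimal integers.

'3': 0..9 range, 52 + ord('3') − ord('0') = 55
'L': A..Z range, ord('L') − ord('A') = 11
'E': A..Z range, ord('E') − ord('A') = 4
'p': a..z range, 26 + ord('p') − ord('a') = 41
'I': A..Z range, ord('I') − ord('A') = 8
'l': a..z range, 26 + ord('l') − ord('a') = 37
'G': A..Z range, ord('G') − ord('A') = 6
'r': a..z range, 26 + ord('r') − ord('a') = 43

Answer: 55 11 4 41 8 37 6 43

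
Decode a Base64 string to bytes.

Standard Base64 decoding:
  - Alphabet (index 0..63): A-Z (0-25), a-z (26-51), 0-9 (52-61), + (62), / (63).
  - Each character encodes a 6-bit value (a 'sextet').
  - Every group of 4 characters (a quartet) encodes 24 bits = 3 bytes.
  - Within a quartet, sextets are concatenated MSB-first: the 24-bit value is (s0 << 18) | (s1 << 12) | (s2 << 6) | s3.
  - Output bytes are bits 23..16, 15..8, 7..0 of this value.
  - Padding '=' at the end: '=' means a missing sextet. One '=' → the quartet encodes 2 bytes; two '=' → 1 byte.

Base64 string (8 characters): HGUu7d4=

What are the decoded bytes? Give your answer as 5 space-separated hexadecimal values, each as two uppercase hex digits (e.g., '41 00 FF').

Answer: 1C 65 2E ED DE

Derivation:
After char 0 ('H'=7): chars_in_quartet=1 acc=0x7 bytes_emitted=0
After char 1 ('G'=6): chars_in_quartet=2 acc=0x1C6 bytes_emitted=0
After char 2 ('U'=20): chars_in_quartet=3 acc=0x7194 bytes_emitted=0
After char 3 ('u'=46): chars_in_quartet=4 acc=0x1C652E -> emit 1C 65 2E, reset; bytes_emitted=3
After char 4 ('7'=59): chars_in_quartet=1 acc=0x3B bytes_emitted=3
After char 5 ('d'=29): chars_in_quartet=2 acc=0xEDD bytes_emitted=3
After char 6 ('4'=56): chars_in_quartet=3 acc=0x3B778 bytes_emitted=3
Padding '=': partial quartet acc=0x3B778 -> emit ED DE; bytes_emitted=5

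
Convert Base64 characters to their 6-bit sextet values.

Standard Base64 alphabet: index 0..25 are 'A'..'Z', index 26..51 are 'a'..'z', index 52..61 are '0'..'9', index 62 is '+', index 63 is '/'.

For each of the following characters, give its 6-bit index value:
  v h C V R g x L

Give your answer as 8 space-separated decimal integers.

'v': a..z range, 26 + ord('v') − ord('a') = 47
'h': a..z range, 26 + ord('h') − ord('a') = 33
'C': A..Z range, ord('C') − ord('A') = 2
'V': A..Z range, ord('V') − ord('A') = 21
'R': A..Z range, ord('R') − ord('A') = 17
'g': a..z range, 26 + ord('g') − ord('a') = 32
'x': a..z range, 26 + ord('x') − ord('a') = 49
'L': A..Z range, ord('L') − ord('A') = 11

Answer: 47 33 2 21 17 32 49 11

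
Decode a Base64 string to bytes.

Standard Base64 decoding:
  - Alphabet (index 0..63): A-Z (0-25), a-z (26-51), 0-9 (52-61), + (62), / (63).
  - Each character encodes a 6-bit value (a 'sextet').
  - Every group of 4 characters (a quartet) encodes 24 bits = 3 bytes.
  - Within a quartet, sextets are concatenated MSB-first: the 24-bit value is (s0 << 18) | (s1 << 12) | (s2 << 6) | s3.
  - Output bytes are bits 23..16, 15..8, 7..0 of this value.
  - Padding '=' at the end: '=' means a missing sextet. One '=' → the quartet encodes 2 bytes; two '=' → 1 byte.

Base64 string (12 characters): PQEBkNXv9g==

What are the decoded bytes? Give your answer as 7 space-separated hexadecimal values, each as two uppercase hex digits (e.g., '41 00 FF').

Answer: 3D 01 01 90 D5 EF F6

Derivation:
After char 0 ('P'=15): chars_in_quartet=1 acc=0xF bytes_emitted=0
After char 1 ('Q'=16): chars_in_quartet=2 acc=0x3D0 bytes_emitted=0
After char 2 ('E'=4): chars_in_quartet=3 acc=0xF404 bytes_emitted=0
After char 3 ('B'=1): chars_in_quartet=4 acc=0x3D0101 -> emit 3D 01 01, reset; bytes_emitted=3
After char 4 ('k'=36): chars_in_quartet=1 acc=0x24 bytes_emitted=3
After char 5 ('N'=13): chars_in_quartet=2 acc=0x90D bytes_emitted=3
After char 6 ('X'=23): chars_in_quartet=3 acc=0x24357 bytes_emitted=3
After char 7 ('v'=47): chars_in_quartet=4 acc=0x90D5EF -> emit 90 D5 EF, reset; bytes_emitted=6
After char 8 ('9'=61): chars_in_quartet=1 acc=0x3D bytes_emitted=6
After char 9 ('g'=32): chars_in_quartet=2 acc=0xF60 bytes_emitted=6
Padding '==': partial quartet acc=0xF60 -> emit F6; bytes_emitted=7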